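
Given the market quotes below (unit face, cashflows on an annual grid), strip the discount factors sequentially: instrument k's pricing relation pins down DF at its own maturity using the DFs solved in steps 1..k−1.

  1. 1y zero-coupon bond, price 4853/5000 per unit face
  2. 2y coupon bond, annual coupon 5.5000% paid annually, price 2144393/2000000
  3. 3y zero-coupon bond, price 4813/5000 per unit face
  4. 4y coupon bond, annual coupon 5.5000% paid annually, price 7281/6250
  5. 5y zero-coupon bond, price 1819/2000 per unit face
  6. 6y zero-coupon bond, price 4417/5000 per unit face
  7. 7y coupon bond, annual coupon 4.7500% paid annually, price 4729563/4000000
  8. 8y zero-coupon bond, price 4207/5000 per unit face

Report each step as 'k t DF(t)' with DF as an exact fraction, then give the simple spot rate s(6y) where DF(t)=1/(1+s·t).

1 1 4853/5000
2 2 9657/10000
3 3 4813/5000
4 4 9531/10000
5 5 1819/2000
6 6 4417/5000
7 7 1091/1250
8 8 4207/5000
s(6y) = (1/(4417/5000) − 1)/(6) = 583/26502 ≈ 2.1998%

step 1 [1y] zero: DF = P = 4853/5000 ≈ 0.970600
step 2 [2y] bond c/1=11/200: DF=(2144393/2000000 − 11/200·(0.970600))/(1+11/200) = 9657/10000 ≈ 0.965700
step 3 [3y] zero: DF = P = 4813/5000 ≈ 0.962600
step 4 [4y] bond c/1=11/200: DF=(7281/6250 − 11/200·(0.970600+0.965700+0.962600))/(1+11/200) = 9531/10000 ≈ 0.953100
step 5 [5y] zero: DF = P = 1819/2000 ≈ 0.909500
step 6 [6y] zero: DF = P = 4417/5000 ≈ 0.883400
step 7 [7y] bond c/1=19/400: DF=(4729563/4000000 − 19/400·(0.970600+0.965700+0.962600+0.953100+0.909500+0.883400))/(1+19/400) = 1091/1250 ≈ 0.872800
step 8 [8y] zero: DF = P = 4207/5000 ≈ 0.841400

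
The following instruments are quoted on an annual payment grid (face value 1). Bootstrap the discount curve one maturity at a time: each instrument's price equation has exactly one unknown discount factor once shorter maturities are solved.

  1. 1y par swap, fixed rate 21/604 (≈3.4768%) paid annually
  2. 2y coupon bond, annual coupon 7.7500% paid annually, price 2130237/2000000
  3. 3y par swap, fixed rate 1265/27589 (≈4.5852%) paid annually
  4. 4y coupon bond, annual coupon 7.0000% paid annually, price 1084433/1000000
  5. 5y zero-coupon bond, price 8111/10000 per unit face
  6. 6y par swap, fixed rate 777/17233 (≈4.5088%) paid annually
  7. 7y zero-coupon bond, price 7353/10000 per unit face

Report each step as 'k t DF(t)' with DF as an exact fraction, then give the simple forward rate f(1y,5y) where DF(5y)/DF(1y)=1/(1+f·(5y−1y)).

1 1 604/625
2 2 919/1000
3 3 1747/2000
4 4 833/1000
5 5 8111/10000
6 6 7669/10000
7 7 7353/10000
f(1y,5y) = ((604/625)/(8111/10000) − 1)/(4) = 1553/32444 ≈ 4.7867%

step 1 [1y] swap r/1=21/604: DF=(1 − 21/604·(0))/(1+21/604) = 604/625 ≈ 0.966400
step 2 [2y] bond c/1=31/400: DF=(2130237/2000000 − 31/400·(0.966400))/(1+31/400) = 919/1000 ≈ 0.919000
step 3 [3y] swap r/1=1265/27589: DF=(1 − 1265/27589·(0.966400+0.919000))/(1+1265/27589) = 1747/2000 ≈ 0.873500
step 4 [4y] bond c/1=7/100: DF=(1084433/1000000 − 7/100·(0.966400+0.919000+0.873500))/(1+7/100) = 833/1000 ≈ 0.833000
step 5 [5y] zero: DF = P = 8111/10000 ≈ 0.811100
step 6 [6y] swap r/1=777/17233: DF=(1 − 777/17233·(0.966400+0.919000+0.873500+0.833000+0.811100))/(1+777/17233) = 7669/10000 ≈ 0.766900
step 7 [7y] zero: DF = P = 7353/10000 ≈ 0.735300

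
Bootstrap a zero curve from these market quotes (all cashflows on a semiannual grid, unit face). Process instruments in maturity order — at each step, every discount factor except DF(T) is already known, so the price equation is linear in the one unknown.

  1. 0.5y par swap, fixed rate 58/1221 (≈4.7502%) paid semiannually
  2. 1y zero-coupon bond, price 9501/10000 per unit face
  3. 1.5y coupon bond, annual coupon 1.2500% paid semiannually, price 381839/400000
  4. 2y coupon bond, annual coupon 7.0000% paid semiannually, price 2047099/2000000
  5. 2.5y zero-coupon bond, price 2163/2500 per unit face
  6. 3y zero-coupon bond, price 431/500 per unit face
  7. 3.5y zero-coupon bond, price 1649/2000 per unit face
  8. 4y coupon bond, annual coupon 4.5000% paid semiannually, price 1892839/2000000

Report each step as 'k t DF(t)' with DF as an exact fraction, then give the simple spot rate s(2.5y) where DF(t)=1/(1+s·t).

step 1 [0.5y] swap r/2=29/1221: DF=(1 − 29/1221·(0))/(1+29/1221) = 1221/1250 ≈ 0.976800
step 2 [1y] zero: DF = P = 9501/10000 ≈ 0.950100
step 3 [1.5y] bond c/2=1/160: DF=(381839/400000 − 1/160·(0.976800+0.950100))/(1+1/160) = 9367/10000 ≈ 0.936700
step 4 [2y] bond c/2=7/200: DF=(2047099/2000000 − 7/200·(0.976800+0.950100+0.936700))/(1+7/200) = 8921/10000 ≈ 0.892100
step 5 [2.5y] zero: DF = P = 2163/2500 ≈ 0.865200
step 6 [3y] zero: DF = P = 431/500 ≈ 0.862000
step 7 [3.5y] zero: DF = P = 1649/2000 ≈ 0.824500
step 8 [4y] bond c/2=9/400: DF=(1892839/2000000 − 9/400·(0.976800+0.950100+0.936700+0.892100+0.865200+0.862000+0.824500))/(1+9/400) = 1967/2500 ≈ 0.786800

1 1/2 1221/1250
2 1 9501/10000
3 3/2 9367/10000
4 2 8921/10000
5 5/2 2163/2500
6 3 431/500
7 7/2 1649/2000
8 4 1967/2500
s(2.5y) = (1/(2163/2500) − 1)/(5/2) = 674/10815 ≈ 6.2321%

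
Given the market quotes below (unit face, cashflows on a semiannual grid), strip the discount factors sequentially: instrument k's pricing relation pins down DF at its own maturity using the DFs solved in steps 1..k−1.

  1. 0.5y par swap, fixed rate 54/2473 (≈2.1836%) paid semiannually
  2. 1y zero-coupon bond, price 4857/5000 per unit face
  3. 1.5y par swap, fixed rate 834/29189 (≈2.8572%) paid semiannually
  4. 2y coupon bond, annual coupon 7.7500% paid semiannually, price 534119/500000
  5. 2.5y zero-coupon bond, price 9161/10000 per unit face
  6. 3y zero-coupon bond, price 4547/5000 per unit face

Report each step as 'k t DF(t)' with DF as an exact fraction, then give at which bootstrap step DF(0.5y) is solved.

1 1/2 2473/2500
2 1 4857/5000
3 3/2 9583/10000
4 2 1839/2000
5 5/2 9161/10000
6 3 4547/5000
DF(0.5y) is solved at step 1

step 1 [0.5y] swap r/2=27/2473: DF=(1 − 27/2473·(0))/(1+27/2473) = 2473/2500 ≈ 0.989200
step 2 [1y] zero: DF = P = 4857/5000 ≈ 0.971400
step 3 [1.5y] swap r/2=417/29189: DF=(1 − 417/29189·(0.989200+0.971400))/(1+417/29189) = 9583/10000 ≈ 0.958300
step 4 [2y] bond c/2=31/800: DF=(534119/500000 − 31/800·(0.989200+0.971400+0.958300))/(1+31/800) = 1839/2000 ≈ 0.919500
step 5 [2.5y] zero: DF = P = 9161/10000 ≈ 0.916100
step 6 [3y] zero: DF = P = 4547/5000 ≈ 0.909400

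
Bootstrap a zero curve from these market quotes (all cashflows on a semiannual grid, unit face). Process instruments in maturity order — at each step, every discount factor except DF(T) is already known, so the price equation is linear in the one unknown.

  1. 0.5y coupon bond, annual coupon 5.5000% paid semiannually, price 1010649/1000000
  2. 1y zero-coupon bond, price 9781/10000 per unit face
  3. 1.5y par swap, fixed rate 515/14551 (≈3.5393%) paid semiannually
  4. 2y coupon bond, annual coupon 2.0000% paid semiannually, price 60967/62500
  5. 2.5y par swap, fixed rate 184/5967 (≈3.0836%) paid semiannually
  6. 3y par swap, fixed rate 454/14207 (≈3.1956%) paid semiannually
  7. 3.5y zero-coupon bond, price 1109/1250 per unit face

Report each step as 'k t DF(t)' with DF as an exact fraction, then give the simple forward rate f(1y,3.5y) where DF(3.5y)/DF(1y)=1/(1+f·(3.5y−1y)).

step 1 [0.5y] bond c/2=11/400: DF=(1010649/1000000 − 11/400·(0))/(1+11/400) = 2459/2500 ≈ 0.983600
step 2 [1y] zero: DF = P = 9781/10000 ≈ 0.978100
step 3 [1.5y] swap r/2=515/29102: DF=(1 − 515/29102·(0.983600+0.978100))/(1+515/29102) = 1897/2000 ≈ 0.948500
step 4 [2y] bond c/2=1/100: DF=(60967/62500 − 1/100·(0.983600+0.978100+0.948500))/(1+1/100) = 937/1000 ≈ 0.937000
step 5 [2.5y] swap r/2=92/5967: DF=(1 − 92/5967·(0.983600+0.978100+0.948500+0.937000))/(1+92/5967) = 579/625 ≈ 0.926400
step 6 [3y] swap r/2=227/14207: DF=(1 − 227/14207·(0.983600+0.978100+0.948500+0.937000+0.926400))/(1+227/14207) = 2273/2500 ≈ 0.909200
step 7 [3.5y] zero: DF = P = 1109/1250 ≈ 0.887200

1 1/2 2459/2500
2 1 9781/10000
3 3/2 1897/2000
4 2 937/1000
5 5/2 579/625
6 3 2273/2500
7 7/2 1109/1250
f(1y,3.5y) = ((9781/10000)/(1109/1250) − 1)/(5/2) = 909/22180 ≈ 4.0983%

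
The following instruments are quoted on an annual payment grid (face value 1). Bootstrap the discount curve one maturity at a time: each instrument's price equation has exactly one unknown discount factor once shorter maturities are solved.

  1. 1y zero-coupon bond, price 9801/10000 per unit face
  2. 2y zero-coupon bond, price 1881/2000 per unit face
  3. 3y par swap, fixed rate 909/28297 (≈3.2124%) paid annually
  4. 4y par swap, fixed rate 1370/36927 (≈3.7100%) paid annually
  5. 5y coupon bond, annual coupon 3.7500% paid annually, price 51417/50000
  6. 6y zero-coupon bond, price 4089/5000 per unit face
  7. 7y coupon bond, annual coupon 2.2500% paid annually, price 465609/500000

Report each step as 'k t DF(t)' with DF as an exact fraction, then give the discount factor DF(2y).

step 1 [1y] zero: DF = P = 9801/10000 ≈ 0.980100
step 2 [2y] zero: DF = P = 1881/2000 ≈ 0.940500
step 3 [3y] swap r/1=909/28297: DF=(1 − 909/28297·(0.980100+0.940500))/(1+909/28297) = 9091/10000 ≈ 0.909100
step 4 [4y] swap r/1=1370/36927: DF=(1 − 1370/36927·(0.980100+0.940500+0.909100))/(1+1370/36927) = 863/1000 ≈ 0.863000
step 5 [5y] bond c/1=3/80: DF=(51417/50000 − 3/80·(0.980100+0.940500+0.909100+0.863000))/(1+3/80) = 8577/10000 ≈ 0.857700
step 6 [6y] zero: DF = P = 4089/5000 ≈ 0.817800
step 7 [7y] bond c/1=9/400: DF=(465609/500000 − 9/400·(0.980100+0.940500+0.909100+0.863000+0.857700+0.817800))/(1+9/400) = 3963/5000 ≈ 0.792600

1 1 9801/10000
2 2 1881/2000
3 3 9091/10000
4 4 863/1000
5 5 8577/10000
6 6 4089/5000
7 7 3963/5000
DF(2y) = 1881/2000 ≈ 0.940500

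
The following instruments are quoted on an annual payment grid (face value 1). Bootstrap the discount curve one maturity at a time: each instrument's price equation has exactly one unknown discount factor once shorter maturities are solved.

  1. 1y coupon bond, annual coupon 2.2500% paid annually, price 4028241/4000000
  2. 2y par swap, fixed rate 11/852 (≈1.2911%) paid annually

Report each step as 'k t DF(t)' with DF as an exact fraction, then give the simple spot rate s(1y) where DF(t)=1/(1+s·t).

step 1 [1y] bond c/1=9/400: DF=(4028241/4000000 − 9/400·(0))/(1+9/400) = 9849/10000 ≈ 0.984900
step 2 [2y] swap r/1=11/852: DF=(1 − 11/852·(0.984900))/(1+11/852) = 9747/10000 ≈ 0.974700

1 1 9849/10000
2 2 9747/10000
s(1y) = (1/(9849/10000) − 1)/(1) = 151/9849 ≈ 1.5332%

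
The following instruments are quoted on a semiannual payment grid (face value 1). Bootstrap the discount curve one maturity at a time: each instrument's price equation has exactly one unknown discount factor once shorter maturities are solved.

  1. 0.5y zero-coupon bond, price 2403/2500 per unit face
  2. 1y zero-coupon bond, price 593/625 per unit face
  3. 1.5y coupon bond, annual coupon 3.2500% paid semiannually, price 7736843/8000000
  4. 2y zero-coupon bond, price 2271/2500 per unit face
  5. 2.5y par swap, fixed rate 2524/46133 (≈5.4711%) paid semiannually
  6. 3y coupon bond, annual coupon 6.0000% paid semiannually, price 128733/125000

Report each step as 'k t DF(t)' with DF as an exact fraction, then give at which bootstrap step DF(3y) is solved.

1 1/2 2403/2500
2 1 593/625
3 3/2 9211/10000
4 2 2271/2500
5 5/2 4369/5000
6 3 1731/2000
DF(3y) is solved at step 6

step 1 [0.5y] zero: DF = P = 2403/2500 ≈ 0.961200
step 2 [1y] zero: DF = P = 593/625 ≈ 0.948800
step 3 [1.5y] bond c/2=13/800: DF=(7736843/8000000 − 13/800·(0.961200+0.948800))/(1+13/800) = 9211/10000 ≈ 0.921100
step 4 [2y] zero: DF = P = 2271/2500 ≈ 0.908400
step 5 [2.5y] swap r/2=1262/46133: DF=(1 − 1262/46133·(0.961200+0.948800+0.921100+0.908400))/(1+1262/46133) = 4369/5000 ≈ 0.873800
step 6 [3y] bond c/2=3/100: DF=(128733/125000 − 3/100·(0.961200+0.948800+0.921100+0.908400+0.873800))/(1+3/100) = 1731/2000 ≈ 0.865500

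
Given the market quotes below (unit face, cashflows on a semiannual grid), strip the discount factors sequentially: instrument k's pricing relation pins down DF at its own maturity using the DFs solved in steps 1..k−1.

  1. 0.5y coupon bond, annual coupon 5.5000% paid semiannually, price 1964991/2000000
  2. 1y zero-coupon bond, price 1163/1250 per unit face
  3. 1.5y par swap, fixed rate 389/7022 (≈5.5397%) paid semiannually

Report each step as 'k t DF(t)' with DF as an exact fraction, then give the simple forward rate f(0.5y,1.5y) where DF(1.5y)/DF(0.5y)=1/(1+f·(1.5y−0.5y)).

1 1/2 4781/5000
2 1 1163/1250
3 3/2 4611/5000
f(0.5y,1.5y) = ((4781/5000)/(4611/5000) − 1)/(1) = 170/4611 ≈ 3.6868%

step 1 [0.5y] bond c/2=11/400: DF=(1964991/2000000 − 11/400·(0))/(1+11/400) = 4781/5000 ≈ 0.956200
step 2 [1y] zero: DF = P = 1163/1250 ≈ 0.930400
step 3 [1.5y] swap r/2=389/14044: DF=(1 − 389/14044·(0.956200+0.930400))/(1+389/14044) = 4611/5000 ≈ 0.922200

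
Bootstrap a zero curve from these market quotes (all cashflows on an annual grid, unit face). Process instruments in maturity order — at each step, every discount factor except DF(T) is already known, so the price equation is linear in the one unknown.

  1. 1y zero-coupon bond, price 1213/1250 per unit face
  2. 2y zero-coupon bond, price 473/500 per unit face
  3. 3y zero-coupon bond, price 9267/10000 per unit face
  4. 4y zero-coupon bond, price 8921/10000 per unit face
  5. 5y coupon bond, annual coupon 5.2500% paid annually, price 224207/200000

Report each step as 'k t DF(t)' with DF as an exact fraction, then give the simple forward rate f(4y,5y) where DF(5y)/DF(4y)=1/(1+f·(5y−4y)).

1 1 1213/1250
2 2 473/500
3 3 9267/10000
4 4 8921/10000
5 5 2197/2500
f(4y,5y) = ((8921/10000)/(2197/2500) − 1)/(1) = 133/8788 ≈ 1.5134%

step 1 [1y] zero: DF = P = 1213/1250 ≈ 0.970400
step 2 [2y] zero: DF = P = 473/500 ≈ 0.946000
step 3 [3y] zero: DF = P = 9267/10000 ≈ 0.926700
step 4 [4y] zero: DF = P = 8921/10000 ≈ 0.892100
step 5 [5y] bond c/1=21/400: DF=(224207/200000 − 21/400·(0.970400+0.946000+0.926700+0.892100))/(1+21/400) = 2197/2500 ≈ 0.878800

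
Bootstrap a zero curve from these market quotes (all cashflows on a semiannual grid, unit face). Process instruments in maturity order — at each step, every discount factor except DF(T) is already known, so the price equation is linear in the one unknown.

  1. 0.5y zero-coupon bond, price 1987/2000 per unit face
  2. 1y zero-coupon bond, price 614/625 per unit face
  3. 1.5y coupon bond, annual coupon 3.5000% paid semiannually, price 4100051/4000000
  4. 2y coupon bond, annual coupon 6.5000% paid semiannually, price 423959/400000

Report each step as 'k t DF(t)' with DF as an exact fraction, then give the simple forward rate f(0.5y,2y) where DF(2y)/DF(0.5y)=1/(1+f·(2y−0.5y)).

step 1 [0.5y] zero: DF = P = 1987/2000 ≈ 0.993500
step 2 [1y] zero: DF = P = 614/625 ≈ 0.982400
step 3 [1.5y] bond c/2=7/400: DF=(4100051/4000000 − 7/400·(0.993500+0.982400))/(1+7/400) = 4867/5000 ≈ 0.973400
step 4 [2y] bond c/2=13/400: DF=(423959/400000 − 13/400·(0.993500+0.982400+0.973400))/(1+13/400) = 9337/10000 ≈ 0.933700

1 1/2 1987/2000
2 1 614/625
3 3/2 4867/5000
4 2 9337/10000
f(0.5y,2y) = ((1987/2000)/(9337/10000) − 1)/(3/2) = 1196/28011 ≈ 4.2698%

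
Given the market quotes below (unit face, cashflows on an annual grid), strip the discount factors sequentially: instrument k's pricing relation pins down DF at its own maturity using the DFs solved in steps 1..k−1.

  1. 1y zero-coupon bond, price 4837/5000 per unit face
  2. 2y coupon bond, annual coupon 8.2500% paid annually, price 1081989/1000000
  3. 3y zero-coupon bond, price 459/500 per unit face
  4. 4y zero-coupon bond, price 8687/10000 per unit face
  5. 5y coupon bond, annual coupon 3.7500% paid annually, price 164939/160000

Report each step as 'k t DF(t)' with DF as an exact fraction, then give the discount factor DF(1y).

step 1 [1y] zero: DF = P = 4837/5000 ≈ 0.967400
step 2 [2y] bond c/1=33/400: DF=(1081989/1000000 − 33/400·(0.967400))/(1+33/400) = 4629/5000 ≈ 0.925800
step 3 [3y] zero: DF = P = 459/500 ≈ 0.918000
step 4 [4y] zero: DF = P = 8687/10000 ≈ 0.868700
step 5 [5y] bond c/1=3/80: DF=(164939/160000 − 3/80·(0.967400+0.925800+0.918000+0.868700))/(1+3/80) = 4303/5000 ≈ 0.860600

1 1 4837/5000
2 2 4629/5000
3 3 459/500
4 4 8687/10000
5 5 4303/5000
DF(1y) = 4837/5000 ≈ 0.967400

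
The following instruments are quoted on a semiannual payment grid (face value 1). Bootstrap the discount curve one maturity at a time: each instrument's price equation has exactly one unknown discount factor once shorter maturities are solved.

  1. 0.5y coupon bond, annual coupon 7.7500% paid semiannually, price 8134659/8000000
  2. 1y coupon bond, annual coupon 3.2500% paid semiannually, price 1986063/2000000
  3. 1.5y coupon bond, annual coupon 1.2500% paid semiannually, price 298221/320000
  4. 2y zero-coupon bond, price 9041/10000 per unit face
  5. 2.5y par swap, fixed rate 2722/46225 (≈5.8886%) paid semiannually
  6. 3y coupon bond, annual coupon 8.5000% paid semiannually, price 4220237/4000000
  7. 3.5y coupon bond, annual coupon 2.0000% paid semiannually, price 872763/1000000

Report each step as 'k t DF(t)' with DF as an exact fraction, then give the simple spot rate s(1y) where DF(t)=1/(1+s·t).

1 1/2 9789/10000
2 1 1923/2000
3 3/2 9141/10000
4 2 9041/10000
5 5/2 8639/10000
6 3 2059/2500
7 7/2 4051/5000
s(1y) = (1/(1923/2000) − 1)/(1) = 77/1923 ≈ 4.0042%

step 1 [0.5y] bond c/2=31/800: DF=(8134659/8000000 − 31/800·(0))/(1+31/800) = 9789/10000 ≈ 0.978900
step 2 [1y] bond c/2=13/800: DF=(1986063/2000000 − 13/800·(0.978900))/(1+13/800) = 1923/2000 ≈ 0.961500
step 3 [1.5y] bond c/2=1/160: DF=(298221/320000 − 1/160·(0.978900+0.961500))/(1+1/160) = 9141/10000 ≈ 0.914100
step 4 [2y] zero: DF = P = 9041/10000 ≈ 0.904100
step 5 [2.5y] swap r/2=1361/46225: DF=(1 − 1361/46225·(0.978900+0.961500+0.914100+0.904100))/(1+1361/46225) = 8639/10000 ≈ 0.863900
step 6 [3y] bond c/2=17/400: DF=(4220237/4000000 − 17/400·(0.978900+0.961500+0.914100+0.904100+0.863900))/(1+17/400) = 2059/2500 ≈ 0.823600
step 7 [3.5y] bond c/2=1/100: DF=(872763/1000000 − 1/100·(0.978900+0.961500+0.914100+0.904100+0.863900+0.823600))/(1+1/100) = 4051/5000 ≈ 0.810200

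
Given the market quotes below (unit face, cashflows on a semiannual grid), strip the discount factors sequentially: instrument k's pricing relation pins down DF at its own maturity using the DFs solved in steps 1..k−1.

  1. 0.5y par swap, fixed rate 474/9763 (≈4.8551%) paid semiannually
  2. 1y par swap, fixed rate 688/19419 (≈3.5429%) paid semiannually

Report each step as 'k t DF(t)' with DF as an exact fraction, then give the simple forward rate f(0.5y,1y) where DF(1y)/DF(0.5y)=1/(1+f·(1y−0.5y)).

step 1 [0.5y] swap r/2=237/9763: DF=(1 − 237/9763·(0))/(1+237/9763) = 9763/10000 ≈ 0.976300
step 2 [1y] swap r/2=344/19419: DF=(1 − 344/19419·(0.976300))/(1+344/19419) = 1207/1250 ≈ 0.965600

1 1/2 9763/10000
2 1 1207/1250
f(0.5y,1y) = ((9763/10000)/(1207/1250) − 1)/(1/2) = 107/4828 ≈ 2.2162%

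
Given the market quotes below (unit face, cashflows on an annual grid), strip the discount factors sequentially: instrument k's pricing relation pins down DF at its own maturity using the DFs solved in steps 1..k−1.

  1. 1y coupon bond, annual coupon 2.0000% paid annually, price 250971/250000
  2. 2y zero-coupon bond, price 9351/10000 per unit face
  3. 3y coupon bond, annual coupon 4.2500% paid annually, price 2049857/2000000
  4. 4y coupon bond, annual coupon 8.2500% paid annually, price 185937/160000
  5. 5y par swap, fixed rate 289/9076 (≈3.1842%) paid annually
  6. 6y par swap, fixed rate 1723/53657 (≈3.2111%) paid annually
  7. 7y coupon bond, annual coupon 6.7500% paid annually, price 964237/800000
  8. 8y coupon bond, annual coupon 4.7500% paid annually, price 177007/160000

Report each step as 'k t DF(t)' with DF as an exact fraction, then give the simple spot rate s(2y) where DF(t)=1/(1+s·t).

step 1 [1y] bond c/1=1/50: DF=(250971/250000 − 1/50·(0))/(1+1/50) = 4921/5000 ≈ 0.984200
step 2 [2y] zero: DF = P = 9351/10000 ≈ 0.935100
step 3 [3y] bond c/1=17/400: DF=(2049857/2000000 − 17/400·(0.984200+0.935100))/(1+17/400) = 9049/10000 ≈ 0.904900
step 4 [4y] bond c/1=33/400: DF=(185937/160000 − 33/400·(0.984200+0.935100+0.904900))/(1+33/400) = 8583/10000 ≈ 0.858300
step 5 [5y] swap r/1=289/9076: DF=(1 − 289/9076·(0.984200+0.935100+0.904900+0.858300))/(1+289/9076) = 1711/2000 ≈ 0.855500
step 6 [6y] swap r/1=1723/53657: DF=(1 − 1723/53657·(0.984200+0.935100+0.904900+0.858300+0.855500))/(1+1723/53657) = 8277/10000 ≈ 0.827700
step 7 [7y] bond c/1=27/400: DF=(964237/800000 − 27/400·(0.984200+0.935100+0.904900+0.858300+0.855500+0.827700))/(1+27/400) = 3949/5000 ≈ 0.789800
step 8 [8y] bond c/1=19/400: DF=(177007/160000 − 19/400·(0.984200+0.935100+0.904900+0.858300+0.855500+0.827700+0.789800))/(1+19/400) = 777/1000 ≈ 0.777000

1 1 4921/5000
2 2 9351/10000
3 3 9049/10000
4 4 8583/10000
5 5 1711/2000
6 6 8277/10000
7 7 3949/5000
8 8 777/1000
s(2y) = (1/(9351/10000) − 1)/(2) = 649/18702 ≈ 3.4702%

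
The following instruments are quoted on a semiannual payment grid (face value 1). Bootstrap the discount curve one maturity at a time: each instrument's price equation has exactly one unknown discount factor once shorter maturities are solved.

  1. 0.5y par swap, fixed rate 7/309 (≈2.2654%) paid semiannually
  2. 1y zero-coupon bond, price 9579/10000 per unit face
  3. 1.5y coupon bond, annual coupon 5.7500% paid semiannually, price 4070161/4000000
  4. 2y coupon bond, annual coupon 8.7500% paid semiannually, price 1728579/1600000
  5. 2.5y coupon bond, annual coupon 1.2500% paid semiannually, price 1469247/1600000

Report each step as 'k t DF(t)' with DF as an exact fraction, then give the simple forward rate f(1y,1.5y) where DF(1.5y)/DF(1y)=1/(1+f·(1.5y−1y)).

step 1 [0.5y] swap r/2=7/618: DF=(1 − 7/618·(0))/(1+7/618) = 618/625 ≈ 0.988800
step 2 [1y] zero: DF = P = 9579/10000 ≈ 0.957900
step 3 [1.5y] bond c/2=23/800: DF=(4070161/4000000 − 23/800·(0.988800+0.957900))/(1+23/800) = 9347/10000 ≈ 0.934700
step 4 [2y] bond c/2=7/160: DF=(1728579/1600000 − 7/160·(0.988800+0.957900+0.934700))/(1+7/160) = 9143/10000 ≈ 0.914300
step 5 [2.5y] bond c/2=1/160: DF=(1469247/1600000 − 1/160·(0.988800+0.957900+0.934700+0.914300))/(1+1/160) = 889/1000 ≈ 0.889000

1 1/2 618/625
2 1 9579/10000
3 3/2 9347/10000
4 2 9143/10000
5 5/2 889/1000
f(1y,1.5y) = ((9579/10000)/(9347/10000) − 1)/(1/2) = 464/9347 ≈ 4.9642%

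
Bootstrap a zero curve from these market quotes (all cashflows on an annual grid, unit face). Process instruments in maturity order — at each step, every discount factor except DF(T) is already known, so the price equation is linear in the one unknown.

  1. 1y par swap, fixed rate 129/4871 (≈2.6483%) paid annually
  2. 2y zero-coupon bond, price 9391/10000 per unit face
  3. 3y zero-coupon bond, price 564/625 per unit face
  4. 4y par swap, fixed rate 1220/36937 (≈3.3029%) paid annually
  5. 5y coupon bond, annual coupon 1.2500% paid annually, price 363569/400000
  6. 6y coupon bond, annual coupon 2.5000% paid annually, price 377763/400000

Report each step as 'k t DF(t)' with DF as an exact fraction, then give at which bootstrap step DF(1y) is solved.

1 1 4871/5000
2 2 9391/10000
3 3 564/625
4 4 439/500
5 5 8521/10000
6 6 1621/2000
DF(1y) is solved at step 1

step 1 [1y] swap r/1=129/4871: DF=(1 − 129/4871·(0))/(1+129/4871) = 4871/5000 ≈ 0.974200
step 2 [2y] zero: DF = P = 9391/10000 ≈ 0.939100
step 3 [3y] zero: DF = P = 564/625 ≈ 0.902400
step 4 [4y] swap r/1=1220/36937: DF=(1 − 1220/36937·(0.974200+0.939100+0.902400))/(1+1220/36937) = 439/500 ≈ 0.878000
step 5 [5y] bond c/1=1/80: DF=(363569/400000 − 1/80·(0.974200+0.939100+0.902400+0.878000))/(1+1/80) = 8521/10000 ≈ 0.852100
step 6 [6y] bond c/1=1/40: DF=(377763/400000 − 1/40·(0.974200+0.939100+0.902400+0.878000+0.852100))/(1+1/40) = 1621/2000 ≈ 0.810500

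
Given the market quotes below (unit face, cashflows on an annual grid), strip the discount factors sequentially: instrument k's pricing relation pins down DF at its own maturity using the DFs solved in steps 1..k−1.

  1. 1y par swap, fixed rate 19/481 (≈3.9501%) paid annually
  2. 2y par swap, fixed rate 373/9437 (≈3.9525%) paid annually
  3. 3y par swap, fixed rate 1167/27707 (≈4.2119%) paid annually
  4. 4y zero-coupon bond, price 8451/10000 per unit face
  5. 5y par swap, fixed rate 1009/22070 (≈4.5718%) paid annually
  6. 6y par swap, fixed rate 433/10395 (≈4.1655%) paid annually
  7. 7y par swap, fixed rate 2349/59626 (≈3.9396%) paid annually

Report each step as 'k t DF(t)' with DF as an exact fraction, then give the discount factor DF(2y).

step 1 [1y] swap r/1=19/481: DF=(1 − 19/481·(0))/(1+19/481) = 481/500 ≈ 0.962000
step 2 [2y] swap r/1=373/9437: DF=(1 − 373/9437·(0.962000))/(1+373/9437) = 4627/5000 ≈ 0.925400
step 3 [3y] swap r/1=1167/27707: DF=(1 − 1167/27707·(0.962000+0.925400))/(1+1167/27707) = 8833/10000 ≈ 0.883300
step 4 [4y] zero: DF = P = 8451/10000 ≈ 0.845100
step 5 [5y] swap r/1=1009/22070: DF=(1 − 1009/22070·(0.962000+0.925400+0.883300+0.845100))/(1+1009/22070) = 3991/5000 ≈ 0.798200
step 6 [6y] swap r/1=433/10395: DF=(1 − 433/10395·(0.962000+0.925400+0.883300+0.845100+0.798200))/(1+433/10395) = 1567/2000 ≈ 0.783500
step 7 [7y] swap r/1=2349/59626: DF=(1 − 2349/59626·(0.962000+0.925400+0.883300+0.845100+0.798200+0.783500))/(1+2349/59626) = 7651/10000 ≈ 0.765100

1 1 481/500
2 2 4627/5000
3 3 8833/10000
4 4 8451/10000
5 5 3991/5000
6 6 1567/2000
7 7 7651/10000
DF(2y) = 4627/5000 ≈ 0.925400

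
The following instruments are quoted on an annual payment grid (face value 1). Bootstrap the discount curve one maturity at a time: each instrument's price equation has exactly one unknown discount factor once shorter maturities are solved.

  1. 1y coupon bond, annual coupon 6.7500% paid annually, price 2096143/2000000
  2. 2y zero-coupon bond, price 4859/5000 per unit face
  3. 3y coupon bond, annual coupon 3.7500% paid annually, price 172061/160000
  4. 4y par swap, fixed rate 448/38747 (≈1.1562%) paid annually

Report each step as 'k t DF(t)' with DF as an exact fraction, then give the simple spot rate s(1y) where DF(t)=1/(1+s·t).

1 1 4909/5000
2 2 4859/5000
3 3 9659/10000
4 4 597/625
s(1y) = (1/(4909/5000) − 1)/(1) = 91/4909 ≈ 1.8537%

step 1 [1y] bond c/1=27/400: DF=(2096143/2000000 − 27/400·(0))/(1+27/400) = 4909/5000 ≈ 0.981800
step 2 [2y] zero: DF = P = 4859/5000 ≈ 0.971800
step 3 [3y] bond c/1=3/80: DF=(172061/160000 − 3/80·(0.981800+0.971800))/(1+3/80) = 9659/10000 ≈ 0.965900
step 4 [4y] swap r/1=448/38747: DF=(1 − 448/38747·(0.981800+0.971800+0.965900))/(1+448/38747) = 597/625 ≈ 0.955200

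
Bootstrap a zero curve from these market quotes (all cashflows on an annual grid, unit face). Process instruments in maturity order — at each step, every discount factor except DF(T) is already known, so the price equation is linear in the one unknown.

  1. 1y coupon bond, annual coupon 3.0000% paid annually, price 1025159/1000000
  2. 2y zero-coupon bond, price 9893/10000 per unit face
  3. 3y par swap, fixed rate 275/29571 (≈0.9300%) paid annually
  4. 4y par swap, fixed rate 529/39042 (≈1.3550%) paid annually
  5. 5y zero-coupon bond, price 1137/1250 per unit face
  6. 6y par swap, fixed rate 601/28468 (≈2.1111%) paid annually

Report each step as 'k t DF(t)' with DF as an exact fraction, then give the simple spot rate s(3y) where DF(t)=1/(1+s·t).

1 1 9953/10000
2 2 9893/10000
3 3 389/400
4 4 9471/10000
5 5 1137/1250
6 6 4399/5000
s(3y) = (1/(389/400) − 1)/(3) = 11/1167 ≈ 0.9426%

step 1 [1y] bond c/1=3/100: DF=(1025159/1000000 − 3/100·(0))/(1+3/100) = 9953/10000 ≈ 0.995300
step 2 [2y] zero: DF = P = 9893/10000 ≈ 0.989300
step 3 [3y] swap r/1=275/29571: DF=(1 − 275/29571·(0.995300+0.989300))/(1+275/29571) = 389/400 ≈ 0.972500
step 4 [4y] swap r/1=529/39042: DF=(1 − 529/39042·(0.995300+0.989300+0.972500))/(1+529/39042) = 9471/10000 ≈ 0.947100
step 5 [5y] zero: DF = P = 1137/1250 ≈ 0.909600
step 6 [6y] swap r/1=601/28468: DF=(1 − 601/28468·(0.995300+0.989300+0.972500+0.947100+0.909600))/(1+601/28468) = 4399/5000 ≈ 0.879800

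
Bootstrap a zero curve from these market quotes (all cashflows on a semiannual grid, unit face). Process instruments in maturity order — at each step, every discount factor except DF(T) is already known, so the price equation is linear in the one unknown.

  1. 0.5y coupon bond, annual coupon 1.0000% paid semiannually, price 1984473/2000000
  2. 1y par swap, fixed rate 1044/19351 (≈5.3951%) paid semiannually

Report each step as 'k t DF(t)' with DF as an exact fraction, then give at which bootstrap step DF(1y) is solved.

step 1 [0.5y] bond c/2=1/200: DF=(1984473/2000000 − 1/200·(0))/(1+1/200) = 9873/10000 ≈ 0.987300
step 2 [1y] swap r/2=522/19351: DF=(1 − 522/19351·(0.987300))/(1+522/19351) = 4739/5000 ≈ 0.947800

1 1/2 9873/10000
2 1 4739/5000
DF(1y) is solved at step 2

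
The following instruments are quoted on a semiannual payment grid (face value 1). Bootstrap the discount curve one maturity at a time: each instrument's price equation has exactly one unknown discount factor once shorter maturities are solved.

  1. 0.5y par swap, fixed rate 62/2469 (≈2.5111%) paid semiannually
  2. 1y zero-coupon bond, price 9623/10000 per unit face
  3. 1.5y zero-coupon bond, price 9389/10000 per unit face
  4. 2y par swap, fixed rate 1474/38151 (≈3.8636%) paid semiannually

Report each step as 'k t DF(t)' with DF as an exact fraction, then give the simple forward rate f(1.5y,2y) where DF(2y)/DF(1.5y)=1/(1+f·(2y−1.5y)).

step 1 [0.5y] swap r/2=31/2469: DF=(1 − 31/2469·(0))/(1+31/2469) = 2469/2500 ≈ 0.987600
step 2 [1y] zero: DF = P = 9623/10000 ≈ 0.962300
step 3 [1.5y] zero: DF = P = 9389/10000 ≈ 0.938900
step 4 [2y] swap r/2=737/38151: DF=(1 − 737/38151·(0.987600+0.962300+0.938900))/(1+737/38151) = 9263/10000 ≈ 0.926300

1 1/2 2469/2500
2 1 9623/10000
3 3/2 9389/10000
4 2 9263/10000
f(1.5y,2y) = ((9389/10000)/(9263/10000) − 1)/(1/2) = 252/9263 ≈ 2.7205%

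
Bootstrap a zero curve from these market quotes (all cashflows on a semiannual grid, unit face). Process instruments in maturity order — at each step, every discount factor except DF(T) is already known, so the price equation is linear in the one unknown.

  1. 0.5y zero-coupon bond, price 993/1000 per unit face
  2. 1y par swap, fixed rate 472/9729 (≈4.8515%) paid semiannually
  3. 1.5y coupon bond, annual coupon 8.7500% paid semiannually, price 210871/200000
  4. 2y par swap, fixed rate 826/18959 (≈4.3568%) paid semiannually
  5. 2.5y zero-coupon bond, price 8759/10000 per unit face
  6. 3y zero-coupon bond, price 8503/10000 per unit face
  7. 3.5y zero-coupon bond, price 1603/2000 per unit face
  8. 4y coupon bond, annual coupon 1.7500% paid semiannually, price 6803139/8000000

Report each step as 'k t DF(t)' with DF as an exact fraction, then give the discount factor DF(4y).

step 1 [0.5y] zero: DF = P = 993/1000 ≈ 0.993000
step 2 [1y] swap r/2=236/9729: DF=(1 − 236/9729·(0.993000))/(1+236/9729) = 1191/1250 ≈ 0.952800
step 3 [1.5y] bond c/2=7/160: DF=(210871/200000 − 7/160·(0.993000+0.952800))/(1+7/160) = 4643/5000 ≈ 0.928600
step 4 [2y] swap r/2=413/18959: DF=(1 − 413/18959·(0.993000+0.952800+0.928600))/(1+413/18959) = 4587/5000 ≈ 0.917400
step 5 [2.5y] zero: DF = P = 8759/10000 ≈ 0.875900
step 6 [3y] zero: DF = P = 8503/10000 ≈ 0.850300
step 7 [3.5y] zero: DF = P = 1603/2000 ≈ 0.801500
step 8 [4y] bond c/2=7/800: DF=(6803139/8000000 − 7/800·(0.993000+0.952800+0.928600+0.917400+0.875900+0.850300+0.801500))/(1+7/800) = 3941/5000 ≈ 0.788200

1 1/2 993/1000
2 1 1191/1250
3 3/2 4643/5000
4 2 4587/5000
5 5/2 8759/10000
6 3 8503/10000
7 7/2 1603/2000
8 4 3941/5000
DF(4y) = 3941/5000 ≈ 0.788200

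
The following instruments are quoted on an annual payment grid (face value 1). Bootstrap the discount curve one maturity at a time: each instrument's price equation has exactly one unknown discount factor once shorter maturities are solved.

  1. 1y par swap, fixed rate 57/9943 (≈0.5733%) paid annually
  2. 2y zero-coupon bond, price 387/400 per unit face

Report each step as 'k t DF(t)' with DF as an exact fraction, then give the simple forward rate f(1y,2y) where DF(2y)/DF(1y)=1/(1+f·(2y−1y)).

step 1 [1y] swap r/1=57/9943: DF=(1 − 57/9943·(0))/(1+57/9943) = 9943/10000 ≈ 0.994300
step 2 [2y] zero: DF = P = 387/400 ≈ 0.967500

1 1 9943/10000
2 2 387/400
f(1y,2y) = ((9943/10000)/(387/400) − 1)/(1) = 268/9675 ≈ 2.7700%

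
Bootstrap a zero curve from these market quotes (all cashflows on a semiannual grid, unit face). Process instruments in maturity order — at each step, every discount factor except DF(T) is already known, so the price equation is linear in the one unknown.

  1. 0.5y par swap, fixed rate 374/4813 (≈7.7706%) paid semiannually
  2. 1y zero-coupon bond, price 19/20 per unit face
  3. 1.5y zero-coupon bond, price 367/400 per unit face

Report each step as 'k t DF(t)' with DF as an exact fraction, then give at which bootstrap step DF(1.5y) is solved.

step 1 [0.5y] swap r/2=187/4813: DF=(1 − 187/4813·(0))/(1+187/4813) = 4813/5000 ≈ 0.962600
step 2 [1y] zero: DF = P = 19/20 ≈ 0.950000
step 3 [1.5y] zero: DF = P = 367/400 ≈ 0.917500

1 1/2 4813/5000
2 1 19/20
3 3/2 367/400
DF(1.5y) is solved at step 3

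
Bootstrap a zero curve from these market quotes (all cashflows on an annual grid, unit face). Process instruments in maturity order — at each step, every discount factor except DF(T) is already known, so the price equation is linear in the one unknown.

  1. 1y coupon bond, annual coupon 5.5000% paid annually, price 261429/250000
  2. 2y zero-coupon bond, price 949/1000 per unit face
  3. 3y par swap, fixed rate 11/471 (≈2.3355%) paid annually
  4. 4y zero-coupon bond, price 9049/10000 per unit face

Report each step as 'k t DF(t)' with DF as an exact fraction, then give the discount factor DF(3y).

1 1 1239/1250
2 2 949/1000
3 3 9329/10000
4 4 9049/10000
DF(3y) = 9329/10000 ≈ 0.932900

step 1 [1y] bond c/1=11/200: DF=(261429/250000 − 11/200·(0))/(1+11/200) = 1239/1250 ≈ 0.991200
step 2 [2y] zero: DF = P = 949/1000 ≈ 0.949000
step 3 [3y] swap r/1=11/471: DF=(1 − 11/471·(0.991200+0.949000))/(1+11/471) = 9329/10000 ≈ 0.932900
step 4 [4y] zero: DF = P = 9049/10000 ≈ 0.904900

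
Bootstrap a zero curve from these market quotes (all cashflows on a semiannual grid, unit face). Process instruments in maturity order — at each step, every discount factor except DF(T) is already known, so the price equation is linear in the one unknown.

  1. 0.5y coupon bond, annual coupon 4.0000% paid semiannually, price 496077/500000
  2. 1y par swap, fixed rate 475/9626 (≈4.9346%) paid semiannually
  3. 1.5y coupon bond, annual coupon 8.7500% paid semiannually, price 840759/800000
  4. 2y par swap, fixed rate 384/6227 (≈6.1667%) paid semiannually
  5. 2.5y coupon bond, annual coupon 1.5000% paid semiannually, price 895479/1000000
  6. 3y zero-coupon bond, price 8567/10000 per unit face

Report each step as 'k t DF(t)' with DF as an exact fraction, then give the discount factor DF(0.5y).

step 1 [0.5y] bond c/2=1/50: DF=(496077/500000 − 1/50·(0))/(1+1/50) = 9727/10000 ≈ 0.972700
step 2 [1y] swap r/2=475/19252: DF=(1 − 475/19252·(0.972700))/(1+475/19252) = 381/400 ≈ 0.952500
step 3 [1.5y] bond c/2=7/160: DF=(840759/800000 − 7/160·(0.972700+0.952500))/(1+7/160) = 4631/5000 ≈ 0.926200
step 4 [2y] swap r/2=192/6227: DF=(1 − 192/6227·(0.972700+0.952500+0.926200))/(1+192/6227) = 553/625 ≈ 0.884800
step 5 [2.5y] bond c/2=3/400: DF=(895479/1000000 − 3/400·(0.972700+0.952500+0.926200+0.884800))/(1+3/400) = 861/1000 ≈ 0.861000
step 6 [3y] zero: DF = P = 8567/10000 ≈ 0.856700

1 1/2 9727/10000
2 1 381/400
3 3/2 4631/5000
4 2 553/625
5 5/2 861/1000
6 3 8567/10000
DF(0.5y) = 9727/10000 ≈ 0.972700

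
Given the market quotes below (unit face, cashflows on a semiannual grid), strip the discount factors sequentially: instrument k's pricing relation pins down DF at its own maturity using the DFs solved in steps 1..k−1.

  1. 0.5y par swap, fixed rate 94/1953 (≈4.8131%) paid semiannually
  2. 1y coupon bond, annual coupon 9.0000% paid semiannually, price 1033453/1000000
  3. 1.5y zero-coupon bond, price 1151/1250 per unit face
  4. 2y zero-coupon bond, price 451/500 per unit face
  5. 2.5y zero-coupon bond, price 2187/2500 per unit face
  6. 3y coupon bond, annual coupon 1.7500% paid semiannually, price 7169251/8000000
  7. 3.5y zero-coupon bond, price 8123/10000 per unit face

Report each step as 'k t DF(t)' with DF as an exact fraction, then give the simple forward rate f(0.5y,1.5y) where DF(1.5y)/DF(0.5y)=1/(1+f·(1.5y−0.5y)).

step 1 [0.5y] swap r/2=47/1953: DF=(1 − 47/1953·(0))/(1+47/1953) = 1953/2000 ≈ 0.976500
step 2 [1y] bond c/2=9/200: DF=(1033453/1000000 − 9/200·(0.976500))/(1+9/200) = 9469/10000 ≈ 0.946900
step 3 [1.5y] zero: DF = P = 1151/1250 ≈ 0.920800
step 4 [2y] zero: DF = P = 451/500 ≈ 0.902000
step 5 [2.5y] zero: DF = P = 2187/2500 ≈ 0.874800
step 6 [3y] bond c/2=7/800: DF=(7169251/8000000 − 7/800·(0.976500+0.946900+0.920800+0.902000+0.874800))/(1+7/800) = 8483/10000 ≈ 0.848300
step 7 [3.5y] zero: DF = P = 8123/10000 ≈ 0.812300

1 1/2 1953/2000
2 1 9469/10000
3 3/2 1151/1250
4 2 451/500
5 5/2 2187/2500
6 3 8483/10000
7 7/2 8123/10000
f(0.5y,1.5y) = ((1953/2000)/(1151/1250) − 1)/(1) = 557/9208 ≈ 6.0491%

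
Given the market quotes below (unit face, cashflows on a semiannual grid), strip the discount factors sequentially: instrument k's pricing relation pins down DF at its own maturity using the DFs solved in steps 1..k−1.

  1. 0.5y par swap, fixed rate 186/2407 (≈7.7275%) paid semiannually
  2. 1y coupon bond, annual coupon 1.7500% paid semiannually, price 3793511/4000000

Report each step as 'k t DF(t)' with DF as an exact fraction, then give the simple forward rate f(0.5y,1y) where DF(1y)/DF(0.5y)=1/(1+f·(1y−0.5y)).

step 1 [0.5y] swap r/2=93/2407: DF=(1 − 93/2407·(0))/(1+93/2407) = 2407/2500 ≈ 0.962800
step 2 [1y] bond c/2=7/800: DF=(3793511/4000000 − 7/800·(0.962800))/(1+7/800) = 4659/5000 ≈ 0.931800

1 1/2 2407/2500
2 1 4659/5000
f(0.5y,1y) = ((2407/2500)/(4659/5000) − 1)/(1/2) = 310/4659 ≈ 6.6538%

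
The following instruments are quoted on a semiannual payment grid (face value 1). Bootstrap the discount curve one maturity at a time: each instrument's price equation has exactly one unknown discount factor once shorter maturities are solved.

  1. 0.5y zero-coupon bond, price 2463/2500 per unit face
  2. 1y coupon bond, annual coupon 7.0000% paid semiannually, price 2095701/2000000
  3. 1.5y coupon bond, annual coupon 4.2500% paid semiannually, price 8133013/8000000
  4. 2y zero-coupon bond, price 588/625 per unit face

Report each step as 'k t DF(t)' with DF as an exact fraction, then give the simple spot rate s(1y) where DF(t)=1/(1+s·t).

1 1/2 2463/2500
2 1 9791/10000
3 3/2 4773/5000
4 2 588/625
s(1y) = (1/(9791/10000) − 1)/(1) = 209/9791 ≈ 2.1346%

step 1 [0.5y] zero: DF = P = 2463/2500 ≈ 0.985200
step 2 [1y] bond c/2=7/200: DF=(2095701/2000000 − 7/200·(0.985200))/(1+7/200) = 9791/10000 ≈ 0.979100
step 3 [1.5y] bond c/2=17/800: DF=(8133013/8000000 − 17/800·(0.985200+0.979100))/(1+17/800) = 4773/5000 ≈ 0.954600
step 4 [2y] zero: DF = P = 588/625 ≈ 0.940800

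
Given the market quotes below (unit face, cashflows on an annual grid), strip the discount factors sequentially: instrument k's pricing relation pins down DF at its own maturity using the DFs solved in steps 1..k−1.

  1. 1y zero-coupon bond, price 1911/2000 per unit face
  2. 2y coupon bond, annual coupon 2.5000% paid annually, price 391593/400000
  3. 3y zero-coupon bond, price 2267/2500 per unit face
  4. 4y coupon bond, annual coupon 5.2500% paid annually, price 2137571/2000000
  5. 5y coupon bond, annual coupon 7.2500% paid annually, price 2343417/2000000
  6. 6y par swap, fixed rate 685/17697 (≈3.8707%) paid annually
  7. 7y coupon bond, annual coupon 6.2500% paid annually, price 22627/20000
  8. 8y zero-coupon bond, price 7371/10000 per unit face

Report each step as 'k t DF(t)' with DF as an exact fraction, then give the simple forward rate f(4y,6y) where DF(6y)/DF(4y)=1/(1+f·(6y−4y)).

step 1 [1y] zero: DF = P = 1911/2000 ≈ 0.955500
step 2 [2y] bond c/1=1/40: DF=(391593/400000 − 1/40·(0.955500))/(1+1/40) = 4659/5000 ≈ 0.931800
step 3 [3y] zero: DF = P = 2267/2500 ≈ 0.906800
step 4 [4y] bond c/1=21/400: DF=(2137571/2000000 − 21/400·(0.955500+0.931800+0.906800))/(1+21/400) = 8761/10000 ≈ 0.876100
step 5 [5y] bond c/1=29/400: DF=(2343417/2000000 − 29/400·(0.955500+0.931800+0.906800+0.876100))/(1+29/400) = 2111/2500 ≈ 0.844400
step 6 [6y] swap r/1=685/17697: DF=(1 − 685/17697·(0.955500+0.931800+0.906800+0.876100+0.844400))/(1+685/17697) = 1589/2000 ≈ 0.794500
step 7 [7y] bond c/1=1/16: DF=(22627/20000 − 1/16·(0.955500+0.931800+0.906800+0.876100+0.844400+0.794500))/(1+1/16) = 301/400 ≈ 0.752500
step 8 [8y] zero: DF = P = 7371/10000 ≈ 0.737100

1 1 1911/2000
2 2 4659/5000
3 3 2267/2500
4 4 8761/10000
5 5 2111/2500
6 6 1589/2000
7 7 301/400
8 8 7371/10000
f(4y,6y) = ((8761/10000)/(1589/2000) − 1)/(2) = 408/7945 ≈ 5.1353%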